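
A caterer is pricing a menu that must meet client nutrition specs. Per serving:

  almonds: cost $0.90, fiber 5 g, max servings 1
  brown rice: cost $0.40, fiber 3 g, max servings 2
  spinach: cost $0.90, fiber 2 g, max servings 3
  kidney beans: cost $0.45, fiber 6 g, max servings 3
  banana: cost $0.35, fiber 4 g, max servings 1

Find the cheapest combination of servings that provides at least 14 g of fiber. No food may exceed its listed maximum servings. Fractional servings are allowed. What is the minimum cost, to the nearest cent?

$1.05

Cost per g of fiber: kidney beans $0.0750, banana $0.0875, brown rice $0.1333, almonds $0.1800, spinach $0.4500.
Take 2.333 servings of kidney beans: +14.0 g fiber for $1.05 (total $1.05, still need 0.0 g).
Greedy by cheapest-per-g is optimal for a single linear constraint, so the minimum cost is $1.05.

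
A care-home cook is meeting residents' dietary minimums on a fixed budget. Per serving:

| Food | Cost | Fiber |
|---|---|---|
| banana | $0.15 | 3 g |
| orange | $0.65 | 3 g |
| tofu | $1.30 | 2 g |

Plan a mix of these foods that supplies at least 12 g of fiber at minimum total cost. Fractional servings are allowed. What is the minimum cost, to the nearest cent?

Cost per g of fiber: banana $0.0500, orange $0.2167, tofu $0.6500.
With no serving limits, use only banana: 12 g / 3 g = 4 servings × $0.15 = $0.60.

$0.60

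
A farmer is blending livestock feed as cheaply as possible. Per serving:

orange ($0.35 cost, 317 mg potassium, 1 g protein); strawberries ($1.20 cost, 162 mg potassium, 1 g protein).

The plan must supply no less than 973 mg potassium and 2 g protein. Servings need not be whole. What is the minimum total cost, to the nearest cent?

The cheapest plan sits at a corner of the feasible region — with two constraints it uses at most two foods.
orange only: max(973/317, 2/1) = 3.069 servings → $1.07.
strawberries only: max(973/162, 2/1) = 6.006 servings → $7.21.
orange + strawberries with both targets exact would need a negative amount; discard.
The minimum over all feasible corners is $1.07.

$1.07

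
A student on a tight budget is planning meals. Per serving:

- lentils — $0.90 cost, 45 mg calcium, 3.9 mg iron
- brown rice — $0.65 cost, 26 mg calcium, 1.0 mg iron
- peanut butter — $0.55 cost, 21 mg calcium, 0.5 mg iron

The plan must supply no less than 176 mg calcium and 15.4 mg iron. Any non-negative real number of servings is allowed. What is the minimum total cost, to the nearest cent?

Compare the cost at each extreme point of the feasible region.
lentils only: max(176/45, 15.4/3.9) = 3.949 servings → $3.55.
brown rice only: max(176/26, 15.4/1.0) = 15.4 servings → $10.01.
peanut butter only: max(176/21, 15.4/0.5) = 30.8 servings → $16.94.
lentils + brown rice with both targets exact would need a negative amount; discard.
lentils + peanut butter with both targets exact would need a negative amount; discard.
brown rice + peanut butter: the both-tight solution has a negative serving — not a feasible corner.
So the least-cost plan costs $3.55.

$3.55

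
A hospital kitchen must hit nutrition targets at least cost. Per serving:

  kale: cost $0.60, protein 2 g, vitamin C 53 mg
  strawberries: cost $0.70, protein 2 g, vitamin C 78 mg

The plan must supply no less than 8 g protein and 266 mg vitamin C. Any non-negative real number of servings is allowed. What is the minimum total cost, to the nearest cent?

$2.62

The cheapest plan sits at a corner of the feasible region — with two constraints it uses at most two foods.
kale only: max(8/2, 266/53) = 5.019 servings → $3.01.
strawberries only: max(8/2, 266/78) = 4 servings → $2.80.
kale + strawberries with both tight: 1.84 servings and 2.16 servings → $2.62.
Cheapest feasible corner: $2.62.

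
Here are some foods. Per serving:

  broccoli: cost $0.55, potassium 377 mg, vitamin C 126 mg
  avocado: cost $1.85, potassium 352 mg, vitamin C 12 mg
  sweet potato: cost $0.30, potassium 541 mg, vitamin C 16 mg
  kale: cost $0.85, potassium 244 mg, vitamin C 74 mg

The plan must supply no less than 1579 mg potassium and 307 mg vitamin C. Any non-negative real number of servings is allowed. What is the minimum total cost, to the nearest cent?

With two linear requirements the optimum uses one or two foods; enumerate the corners.
broccoli only: max(1579/377, 307/126) = 4.188 servings → $2.30.
avocado only: max(1579/352, 307/12) = 25.58 servings → $47.33.
sweet potato only: max(1579/541, 307/16) = 19.19 servings → $5.76.
kale only: max(1579/244, 307/74) = 6.471 servings → $5.50.
broccoli + avocado with both tight: 2.238 servings and 2.089 servings → $5.10.
broccoli + sweet potato with both tight: 2.266 servings and 1.339 servings → $1.65.
broccoli + kale with both targets exact would need a negative amount; discard.
avocado + sweet potato: intersection lies outside the first quadrant.
avocado + kale with both tight: 1.814 servings and 3.854 servings → $6.63.
sweet potato + kale with both tight: 1.161 servings and 3.898 servings → $3.66.
Cheapest feasible corner: $1.65.

$1.65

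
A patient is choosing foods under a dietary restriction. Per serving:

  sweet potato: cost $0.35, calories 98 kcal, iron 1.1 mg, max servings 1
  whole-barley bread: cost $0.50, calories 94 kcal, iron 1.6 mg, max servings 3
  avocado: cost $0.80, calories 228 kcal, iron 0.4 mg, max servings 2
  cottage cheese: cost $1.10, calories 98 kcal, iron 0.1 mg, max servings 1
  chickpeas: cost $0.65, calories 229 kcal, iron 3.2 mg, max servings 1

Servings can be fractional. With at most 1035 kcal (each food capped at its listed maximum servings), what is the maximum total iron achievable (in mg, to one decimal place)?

Iron per kcal: whole-barley bread 0.01702, chickpeas 0.01397, sweet potato 0.01122, avocado 0.001754, cottage cheese 0.00102.
Take 3 servings of whole-barley bread: uses 282 kcal, +4.8 mg iron (running total 4.8 mg).
Take 1 serving of chickpeas: uses 229 kcal, +3.2 mg iron (running total 8.0 mg).
Take 1 serving of sweet potato: uses 98 kcal, +1.1 mg iron (running total 9.1 mg).
Take 1.868 servings of avocado: uses 426 kcal, +0.7 mg iron (running total 9.8 mg).
Greedy by best ratio exhausts the calories allowance optimally: 9.8 mg.

9.8 mg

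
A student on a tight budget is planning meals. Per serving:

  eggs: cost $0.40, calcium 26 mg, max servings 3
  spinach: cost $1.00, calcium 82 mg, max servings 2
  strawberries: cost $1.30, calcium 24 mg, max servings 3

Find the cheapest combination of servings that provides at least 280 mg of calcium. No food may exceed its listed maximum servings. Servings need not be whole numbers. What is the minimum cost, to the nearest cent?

$5.26

Cost per mg of calcium: spinach $0.0122, eggs $0.0154, strawberries $0.0542.
Take 2 servings of spinach: +164.0 mg calcium for $2.00 (total $2.00, still need 116.0 mg).
Take 3 servings of eggs: +78.0 mg calcium for $1.20 (total $3.20, still need 38.0 mg).
Take 1.583 servings of strawberries: +38.0 mg calcium for $2.06 (total $5.26, still need 0.0 mg).
Greedy by cheapest-per-mg is optimal for a single linear constraint, so the minimum cost is $5.26.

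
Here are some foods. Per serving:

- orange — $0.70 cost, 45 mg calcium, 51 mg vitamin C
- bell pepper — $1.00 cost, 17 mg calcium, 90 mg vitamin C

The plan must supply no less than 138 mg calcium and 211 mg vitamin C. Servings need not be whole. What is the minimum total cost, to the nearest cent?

$2.71

The cheapest plan sits at a corner of the feasible region — with two constraints it uses at most two foods.
orange only: max(138/45, 211/51) = 4.137 servings → $2.90.
bell pepper only: max(138/17, 211/90) = 8.118 servings → $8.12.
orange + bell pepper with both tight: 2.775 servings and 0.7719 servings → $2.71.
So the least-cost plan costs $2.71.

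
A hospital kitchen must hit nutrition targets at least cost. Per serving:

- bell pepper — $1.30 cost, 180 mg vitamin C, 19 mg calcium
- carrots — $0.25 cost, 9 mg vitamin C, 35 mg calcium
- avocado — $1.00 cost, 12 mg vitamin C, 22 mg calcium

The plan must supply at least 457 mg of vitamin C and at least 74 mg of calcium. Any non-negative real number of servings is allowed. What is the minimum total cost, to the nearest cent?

With two linear requirements the optimum uses one or two foods; enumerate the corners.
bell pepper only: max(457/180, 74/19) = 3.895 servings → $5.06.
carrots only: max(457/9, 74/35) = 50.78 servings → $12.69.
avocado only: max(457/12, 74/22) = 38.08 servings → $38.08.
bell pepper + carrots with both tight: 2.501 servings and 0.7566 servings → $3.44.
bell pepper + avocado with both tight: 2.456 servings and 1.242 servings → $4.44.
carrots + avocado: intersection lies outside the first quadrant.
Cheapest feasible corner: $3.44.

$3.44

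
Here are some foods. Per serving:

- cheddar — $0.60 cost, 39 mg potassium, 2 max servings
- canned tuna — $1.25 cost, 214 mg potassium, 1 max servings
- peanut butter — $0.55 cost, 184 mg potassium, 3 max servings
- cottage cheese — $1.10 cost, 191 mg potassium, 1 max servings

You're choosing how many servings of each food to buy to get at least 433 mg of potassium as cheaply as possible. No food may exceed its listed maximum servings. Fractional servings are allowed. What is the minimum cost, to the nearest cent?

$1.29

Cost per mg of potassium: peanut butter $0.0030, cottage cheese $0.0058, canned tuna $0.0058, cheddar $0.0154.
Take 2.353 servings of peanut butter: +433.0 mg potassium for $1.29 (total $1.29, still need 0.0 mg).
Filling from the cheapest source first is optimal under one linear minimum: $1.29.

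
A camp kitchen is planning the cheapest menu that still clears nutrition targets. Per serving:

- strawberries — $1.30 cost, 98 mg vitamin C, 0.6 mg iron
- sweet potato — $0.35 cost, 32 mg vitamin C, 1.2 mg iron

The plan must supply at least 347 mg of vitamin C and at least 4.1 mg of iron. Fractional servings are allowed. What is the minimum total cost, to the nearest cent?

A basic optimal solution has at most two foods positive. Try each food alone and each pair with both targets met exactly.
strawberries only: max(347/98, 4.1/0.6) = 6.833 servings → $8.88.
sweet potato only: max(347/32, 4.1/1.2) = 10.84 servings → $3.80.
strawberries + sweet potato with both tight: 2.898 servings and 1.967 servings → $4.46.
Cheapest feasible corner: $3.80.

$3.80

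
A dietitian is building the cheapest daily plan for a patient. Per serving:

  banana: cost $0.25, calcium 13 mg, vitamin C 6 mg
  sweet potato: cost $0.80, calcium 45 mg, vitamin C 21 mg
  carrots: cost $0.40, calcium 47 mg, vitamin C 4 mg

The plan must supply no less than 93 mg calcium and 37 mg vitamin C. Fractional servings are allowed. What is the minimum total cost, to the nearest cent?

The cheapest plan sits at a corner of the feasible region — with two constraints it uses at most two foods.
banana only: max(93/13, 37/6) = 7.154 servings → $1.79.
sweet potato only: max(93/45, 37/21) = 2.067 servings → $1.65.
carrots only: max(93/47, 37/4) = 9.25 servings → $3.70.
banana + sweet potato with both targets exact would need a negative amount; discard.
banana + carrots with both tight: 5.943 servings and 0.3348 servings → $1.62.
sweet potato + carrots with both tight: 1.694 servings and 0.3569 servings → $1.50.
So the least-cost plan costs $1.50.

$1.50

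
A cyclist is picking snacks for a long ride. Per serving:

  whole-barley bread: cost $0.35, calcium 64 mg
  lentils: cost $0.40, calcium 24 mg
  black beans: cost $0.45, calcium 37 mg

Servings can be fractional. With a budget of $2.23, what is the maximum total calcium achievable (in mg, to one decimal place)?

407.8 mg

Calcium per dollar: whole-barley bread 182.9, black beans 82.22, lentils 60.
With no serving limits, spend the whole cost allowance on whole-barley bread: $2.23 / $0.35 × 64 mg = 407.8 mg.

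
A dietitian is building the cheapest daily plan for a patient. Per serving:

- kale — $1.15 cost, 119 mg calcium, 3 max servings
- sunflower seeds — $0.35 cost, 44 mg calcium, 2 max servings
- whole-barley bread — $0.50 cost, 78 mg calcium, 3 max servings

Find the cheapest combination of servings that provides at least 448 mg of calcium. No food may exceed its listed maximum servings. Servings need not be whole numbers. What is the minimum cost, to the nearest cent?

$3.42

Cost per mg of calcium: whole-barley bread $0.0064, sunflower seeds $0.0080, kale $0.0097.
Take 3 servings of whole-barley bread: +234.0 mg calcium for $1.50 (total $1.50, still need 214.0 mg).
Take 2 servings of sunflower seeds: +88.0 mg calcium for $0.70 (total $2.20, still need 126.0 mg).
Take 1.059 servings of kale: +126.0 mg calcium for $1.22 (total $3.42, still need 0.0 mg).
Greedy by cheapest-per-mg is optimal for a single linear constraint, so the minimum cost is $3.42.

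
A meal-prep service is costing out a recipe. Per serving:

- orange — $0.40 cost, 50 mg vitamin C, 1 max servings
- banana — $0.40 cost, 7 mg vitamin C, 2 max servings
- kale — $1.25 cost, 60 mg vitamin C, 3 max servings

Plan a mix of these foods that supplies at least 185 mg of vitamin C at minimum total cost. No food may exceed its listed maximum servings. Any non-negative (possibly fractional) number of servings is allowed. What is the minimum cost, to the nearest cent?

Cost per mg of vitamin C: orange $0.0080, kale $0.0208, banana $0.0571.
Take 1 serving of orange: +50.0 mg vitamin C for $0.40 (total $0.40, still need 135.0 mg).
Take 2.25 servings of kale: +135.0 mg vitamin C for $2.81 (total $3.21, still need 0.0 mg).
Filling from the cheapest source first is optimal under one linear minimum: $3.21.

$3.21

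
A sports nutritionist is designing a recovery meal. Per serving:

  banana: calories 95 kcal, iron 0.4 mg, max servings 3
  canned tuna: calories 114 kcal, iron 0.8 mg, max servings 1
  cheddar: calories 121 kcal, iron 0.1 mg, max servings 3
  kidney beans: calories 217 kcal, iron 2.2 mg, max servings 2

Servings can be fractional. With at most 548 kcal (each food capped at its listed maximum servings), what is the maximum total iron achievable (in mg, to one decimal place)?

5.2 mg

Iron per kcal: kidney beans 0.01014, canned tuna 0.007018, banana 0.004211, cheddar 0.0008264.
Take 2 servings of kidney beans: uses 434 kcal, +4.4 mg iron (running total 4.4 mg).
Take 1 serving of canned tuna: uses 114 kcal, +0.8 mg iron (running total 5.2 mg).
Greedy by best ratio exhausts the calories allowance optimally: 5.2 mg.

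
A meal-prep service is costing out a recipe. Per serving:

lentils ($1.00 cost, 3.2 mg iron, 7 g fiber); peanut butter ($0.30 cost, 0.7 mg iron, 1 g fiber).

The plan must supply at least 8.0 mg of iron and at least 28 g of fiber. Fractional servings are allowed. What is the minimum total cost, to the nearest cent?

Compare the cost at each extreme point of the feasible region.
lentils only: max(8.0/3.2, 28/7) = 4 servings → $4.00.
peanut butter only: max(8.0/0.7, 28/1) = 28 servings → $8.40.
lentils + peanut butter with both targets exact would need a negative amount; discard.
The minimum over all feasible corners is $4.00.

$4.00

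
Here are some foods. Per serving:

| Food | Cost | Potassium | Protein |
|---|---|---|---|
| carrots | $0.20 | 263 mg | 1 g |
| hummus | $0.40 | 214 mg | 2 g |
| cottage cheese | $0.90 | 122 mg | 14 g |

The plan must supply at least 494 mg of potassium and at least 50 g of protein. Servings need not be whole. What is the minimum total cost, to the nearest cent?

$3.25

carrots only: max(494/263, 50/1) = 50 servings → $10.00.
hummus only: max(494/214, 50/2) = 25 servings → $10.00.
cottage cheese only: max(494/122, 50/14) = 4.049 servings → $3.64.
carrots + hummus with both targets exact would need a negative amount; discard.
carrots + cottage cheese with both tight: 0.2292 servings and 3.555 servings → $3.25.
hummus + cottage cheese with both tight: 0.2965 servings and 3.529 servings → $3.29.
The minimum over all feasible corners is $3.25.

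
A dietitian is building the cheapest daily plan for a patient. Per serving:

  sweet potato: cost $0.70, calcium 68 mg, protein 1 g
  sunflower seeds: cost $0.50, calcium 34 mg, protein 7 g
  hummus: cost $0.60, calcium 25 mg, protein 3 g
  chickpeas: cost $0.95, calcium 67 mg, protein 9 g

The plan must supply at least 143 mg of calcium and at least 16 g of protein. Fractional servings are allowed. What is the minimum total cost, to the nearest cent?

An LP optimum is at a vertex; with two nutrient constraints at most two foods are used. Check each candidate.
sweet potato only: max(143/68, 16/1) = 16 servings → $11.20.
sunflower seeds only: max(143/34, 16/7) = 4.206 servings → $2.10.
hummus only: max(143/25, 16/3) = 5.72 servings → $3.43.
chickpeas only: max(143/67, 16/9) = 2.134 servings → $2.03.
sweet potato + sunflower seeds with both tight: 1.034 servings and 2.138 servings → $1.79.
sweet potato + hummus with both tight: 0.162 servings and 5.279 servings → $3.28.
sweet potato + chickpeas with both tight: 0.3945 servings and 1.734 servings → $1.92.
sunflower seeds + hummus with both targets exact would need a negative amount; discard.
sunflower seeds + chickpeas: intersection lies outside the first quadrant.
hummus + chickpeas: intersection lies outside the first quadrant.
So the least-cost plan costs $1.79.

$1.79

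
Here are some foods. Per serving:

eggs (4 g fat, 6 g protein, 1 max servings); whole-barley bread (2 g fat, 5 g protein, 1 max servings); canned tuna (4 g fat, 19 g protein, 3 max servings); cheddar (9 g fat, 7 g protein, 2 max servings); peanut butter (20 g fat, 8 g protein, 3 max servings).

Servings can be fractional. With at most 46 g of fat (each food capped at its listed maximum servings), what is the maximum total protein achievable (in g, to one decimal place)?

Protein per g fat: canned tuna 4.75, whole-barley bread 2.5, eggs 1.5, cheddar 0.7778, peanut butter 0.4.
Take 3 servings of canned tuna: uses 12 g fat, +57.0 g protein (running total 57.0 g).
Take 1 serving of whole-barley bread: uses 2 g fat, +5.0 g protein (running total 62.0 g).
Take 1 serving of eggs: uses 4 g fat, +6.0 g protein (running total 68.0 g).
Take 2 servings of cheddar: uses 18 g fat, +14.0 g protein (running total 82.0 g).
Take 0.5 servings of peanut butter: uses 10 g fat, +4.0 g protein (running total 86.0 g).
Greedy by best ratio exhausts the fat allowance optimally: 86.0 g.

86.0 g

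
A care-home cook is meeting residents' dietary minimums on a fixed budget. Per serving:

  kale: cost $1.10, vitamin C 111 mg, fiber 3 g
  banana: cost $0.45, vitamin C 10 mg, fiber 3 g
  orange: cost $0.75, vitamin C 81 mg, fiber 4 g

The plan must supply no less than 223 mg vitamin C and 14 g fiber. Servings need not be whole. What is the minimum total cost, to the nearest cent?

At the optimum either one food covers both requirements or two foods hit both targets exactly; no other combination can be cheaper.
kale only: max(223/111, 14/3) = 4.667 servings → $5.13.
banana only: max(223/10, 14/3) = 22.3 servings → $10.04.
orange only: max(223/81, 14/4) = 3.5 servings → $2.62.
kale + banana with both tight: 1.746 servings and 2.921 servings → $3.23.
kale + orange: intersection lies outside the first quadrant.
banana + orange with both tight: 1.192 servings and 2.606 servings → $2.49.
The minimum over all feasible corners is $2.49.

$2.49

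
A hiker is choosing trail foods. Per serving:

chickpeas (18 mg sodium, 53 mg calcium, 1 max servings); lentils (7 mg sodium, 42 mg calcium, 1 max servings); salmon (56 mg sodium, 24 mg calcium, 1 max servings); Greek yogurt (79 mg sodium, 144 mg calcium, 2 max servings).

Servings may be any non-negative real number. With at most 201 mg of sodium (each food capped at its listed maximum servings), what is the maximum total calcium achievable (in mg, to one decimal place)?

Calcium per mg sodium: lentils 6, chickpeas 2.944, Greek yogurt 1.823, salmon 0.4286.
Take 1 serving of lentils: uses 7 mg sodium, +42.0 mg calcium (running total 42.0 mg).
Take 1 serving of chickpeas: uses 18 mg sodium, +53.0 mg calcium (running total 95.0 mg).
Take 2 servings of Greek yogurt: uses 158 mg sodium, +288.0 mg calcium (running total 383.0 mg).
Take 0.3214 servings of salmon: uses 18 mg sodium, +7.7 mg calcium (running total 390.7 mg).
Filling greedily by calcium-per-mg sodium is optimal for one linear limit, giving 390.7 mg.

390.7 mg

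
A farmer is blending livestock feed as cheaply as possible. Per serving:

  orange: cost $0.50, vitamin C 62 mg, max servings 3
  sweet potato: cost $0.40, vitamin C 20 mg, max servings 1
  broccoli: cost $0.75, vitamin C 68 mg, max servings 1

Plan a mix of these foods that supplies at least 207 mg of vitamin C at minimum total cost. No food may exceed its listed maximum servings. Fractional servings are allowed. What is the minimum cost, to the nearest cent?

Cost per mg of vitamin C: orange $0.0081, broccoli $0.0110, sweet potato $0.0200.
Take 3 servings of orange: +186.0 mg vitamin C for $1.50 (total $1.50, still need 21.0 mg).
Take 0.3088 servings of broccoli: +21.0 mg vitamin C for $0.23 (total $1.73, still need 0.0 mg).
Filling from the cheapest source first is optimal under one linear minimum: $1.73.

$1.73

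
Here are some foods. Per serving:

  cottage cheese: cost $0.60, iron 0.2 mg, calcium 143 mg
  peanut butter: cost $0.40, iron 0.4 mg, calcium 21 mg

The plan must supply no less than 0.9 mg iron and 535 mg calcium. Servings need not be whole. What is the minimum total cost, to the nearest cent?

$2.37

cottage cheese only: max(0.9/0.2, 535/143) = 4.5 servings → $2.70.
peanut butter only: max(0.9/0.4, 535/21) = 25.48 servings → $10.19.
cottage cheese + peanut butter with both tight: 3.681 servings and 0.4094 servings → $2.37.
So the least-cost plan costs $2.37.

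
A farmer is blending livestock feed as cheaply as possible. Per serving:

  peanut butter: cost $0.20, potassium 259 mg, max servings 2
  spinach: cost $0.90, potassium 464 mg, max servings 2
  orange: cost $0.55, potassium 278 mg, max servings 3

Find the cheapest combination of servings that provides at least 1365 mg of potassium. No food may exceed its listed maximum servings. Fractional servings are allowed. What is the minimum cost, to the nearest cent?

Cost per mg of potassium: peanut butter $0.0008, spinach $0.0019, orange $0.0020.
Take 2 servings of peanut butter: +518.0 mg potassium for $0.40 (total $0.40, still need 847.0 mg).
Take 1.825 servings of spinach: +847.0 mg potassium for $1.64 (total $2.04, still need 0.0 mg).
Filling from the cheapest source first is optimal under one linear minimum: $2.04.

$2.04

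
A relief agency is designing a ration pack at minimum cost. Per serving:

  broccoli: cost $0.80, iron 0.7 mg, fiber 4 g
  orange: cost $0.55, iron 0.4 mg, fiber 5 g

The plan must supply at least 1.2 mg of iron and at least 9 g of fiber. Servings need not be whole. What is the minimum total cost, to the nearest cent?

Two binding constraints pin down two serving amounts, so the optimal mix uses at most two foods. The candidates are each food alone (scaled to the tighter of iron/fiber) and each pair with both constraints tight.
broccoli only: max(1.2/0.7, 9/4) = 2.25 servings → $1.80.
orange only: max(1.2/0.4, 9/5) = 3 servings → $1.65.
broccoli + orange with both tight: 1.263 servings and 0.7895 servings → $1.44.
The minimum over all feasible corners is $1.44.

$1.44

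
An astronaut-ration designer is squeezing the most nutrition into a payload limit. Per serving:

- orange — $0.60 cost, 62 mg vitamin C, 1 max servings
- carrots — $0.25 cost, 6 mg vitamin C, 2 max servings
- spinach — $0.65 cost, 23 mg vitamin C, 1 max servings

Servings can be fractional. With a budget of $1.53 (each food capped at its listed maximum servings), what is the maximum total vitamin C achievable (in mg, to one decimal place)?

Vitamin C per dollar: orange 103.3, spinach 35.38, carrots 24.
Take 1 serving of orange: spends $0.60, +62.0 mg vitamin C (running total 62.0 mg).
Take 1 serving of spinach: spends $0.65, +23.0 mg vitamin C (running total 85.0 mg).
Take 1.12 servings of carrots: spends $0.28, +6.7 mg vitamin C (running total 91.7 mg).
Greedy by best ratio exhausts the cost allowance optimally: 91.7 mg.

91.7 mg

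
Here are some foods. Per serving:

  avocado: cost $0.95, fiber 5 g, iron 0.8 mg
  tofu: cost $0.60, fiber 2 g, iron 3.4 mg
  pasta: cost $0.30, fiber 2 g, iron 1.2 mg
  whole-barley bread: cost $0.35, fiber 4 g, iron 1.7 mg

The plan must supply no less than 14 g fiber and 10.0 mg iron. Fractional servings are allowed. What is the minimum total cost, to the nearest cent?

$1.90

The cheapest plan sits at a corner of the feasible region — with two constraints it uses at most two foods.
avocado only: max(14/5, 10.0/0.8) = 12.5 servings → $11.88.
tofu only: max(14/2, 10.0/3.4) = 7 servings → $4.20.
pasta only: max(14/2, 10.0/1.2) = 8.333 servings → $2.50.
whole-barley bread only: max(14/4, 10.0/1.7) = 5.882 servings → $2.06.
avocado + tofu with both tight: 1.792 servings and 2.519 servings → $3.21.
avocado + pasta: the both-tight solution has a negative serving — not a feasible corner.
avocado + whole-barley bread with both targets exact would need a negative amount; discard.
tofu + pasta with both tight: 0.7273 servings and 6.273 servings → $2.32.
tofu + whole-barley bread with both tight: 1.588 servings and 2.706 servings → $1.90.
pasta + whole-barley bread: the both-tight solution has a negative serving — not a feasible corner.
The minimum over all feasible corners is $1.90.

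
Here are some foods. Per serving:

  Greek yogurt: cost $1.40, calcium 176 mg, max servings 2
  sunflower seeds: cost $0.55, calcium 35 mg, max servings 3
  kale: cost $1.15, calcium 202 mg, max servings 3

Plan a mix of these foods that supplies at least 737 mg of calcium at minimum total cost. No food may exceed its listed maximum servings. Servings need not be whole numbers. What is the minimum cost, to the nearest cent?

Cost per mg of calcium: kale $0.0057, Greek yogurt $0.0080, sunflower seeds $0.0157.
Take 3 servings of kale: +606.0 mg calcium for $3.45 (total $3.45, still need 131.0 mg).
Take 0.7443 servings of Greek yogurt: +131.0 mg calcium for $1.04 (total $4.49, still need 0.0 mg).
Greedy by cheapest-per-mg is optimal for a single linear constraint, so the minimum cost is $4.49.

$4.49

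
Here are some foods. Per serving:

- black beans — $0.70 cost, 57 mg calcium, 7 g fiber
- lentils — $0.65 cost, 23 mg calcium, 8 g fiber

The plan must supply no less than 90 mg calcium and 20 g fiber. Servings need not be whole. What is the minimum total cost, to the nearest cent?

$1.74

A basic optimal solution has at most two foods positive. Try each food alone and each pair with both targets met exactly.
black beans only: max(90/57, 20/7) = 2.857 servings → $2.00.
lentils only: max(90/23, 20/8) = 3.913 servings → $2.54.
black beans + lentils with both tight: 0.8814 servings and 1.729 servings → $1.74.
The minimum over all feasible corners is $1.74.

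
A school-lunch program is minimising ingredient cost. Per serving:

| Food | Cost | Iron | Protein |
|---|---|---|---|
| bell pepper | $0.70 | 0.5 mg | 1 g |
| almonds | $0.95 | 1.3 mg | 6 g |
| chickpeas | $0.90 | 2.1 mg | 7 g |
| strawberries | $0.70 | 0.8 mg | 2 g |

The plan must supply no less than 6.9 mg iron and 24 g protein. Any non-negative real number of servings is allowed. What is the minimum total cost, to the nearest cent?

$3.09

Minimising a linear cost over {iron ≥ 6.9, protein ≥ 24, servings ≥ 0} — the optimum is at a vertex, using one or two foods.
bell pepper only: max(6.9/0.5, 24/1) = 24 servings → $16.80.
almonds only: max(6.9/1.3, 24/6) = 5.308 servings → $5.04.
chickpeas only: max(6.9/2.1, 24/7) = 3.429 servings → $3.09.
strawberries only: max(6.9/0.8, 24/2) = 12 servings → $8.40.
bell pepper + almonds with both tight: 6 servings and 3 servings → $7.05.
bell pepper + chickpeas: intersection lies outside the first quadrant.
bell pepper + strawberries with both targets exact would need a negative amount; discard.
almonds + chickpeas with both tight: 0.6 servings and 2.914 servings → $3.19.
almonds + strawberries with both tight: 2.455 servings and 4.636 servings → $5.58.
chickpeas + strawberries: the both-tight solution has a negative serving — not a feasible corner.
Cheapest feasible corner: $3.09.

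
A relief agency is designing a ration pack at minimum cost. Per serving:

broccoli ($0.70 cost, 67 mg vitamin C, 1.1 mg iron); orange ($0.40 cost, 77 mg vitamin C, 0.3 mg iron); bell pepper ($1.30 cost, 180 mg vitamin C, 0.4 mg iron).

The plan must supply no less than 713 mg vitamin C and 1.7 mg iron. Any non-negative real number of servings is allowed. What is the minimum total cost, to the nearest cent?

$3.70

Two binding constraints pin down two serving amounts, so the optimal mix uses at most two foods. The candidates are each food alone (scaled to the tighter of vitamin C/iron) and each pair with both constraints tight.
broccoli only: max(713/67, 1.7/1.1) = 10.64 servings → $7.45.
orange only: max(713/77, 1.7/0.3) = 9.26 servings → $3.70.
bell pepper only: max(713/180, 1.7/0.4) = 4.25 servings → $5.53.
broccoli + orange: intersection lies outside the first quadrant.
broccoli + bell pepper with both tight: 0.1215 servings and 3.916 servings → $5.18.
orange + bell pepper with both tight: 0.8966 servings and 3.578 servings → $5.01.
Cheapest feasible corner: $3.70.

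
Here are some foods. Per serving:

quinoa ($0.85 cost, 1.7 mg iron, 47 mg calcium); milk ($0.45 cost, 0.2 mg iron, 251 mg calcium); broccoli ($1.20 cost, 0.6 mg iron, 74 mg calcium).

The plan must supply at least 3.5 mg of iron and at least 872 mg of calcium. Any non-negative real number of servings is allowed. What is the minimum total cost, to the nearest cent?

$2.86

Check every corner: each single food scaled to meet both minima, and each pair solved so both constraints bind.
quinoa only: max(3.5/1.7, 872/47) = 18.55 servings → $15.77.
milk only: max(3.5/0.2, 872/251) = 17.5 servings → $7.88.
broccoli only: max(3.5/0.6, 872/74) = 11.78 servings → $14.14.
quinoa + milk with both tight: 1.687 servings and 3.158 servings → $2.86.
quinoa + broccoli: intersection lies outside the first quadrant.
milk + broccoli with both tight: 1.946 servings and 5.185 servings → $7.10.
So the least-cost plan costs $2.86.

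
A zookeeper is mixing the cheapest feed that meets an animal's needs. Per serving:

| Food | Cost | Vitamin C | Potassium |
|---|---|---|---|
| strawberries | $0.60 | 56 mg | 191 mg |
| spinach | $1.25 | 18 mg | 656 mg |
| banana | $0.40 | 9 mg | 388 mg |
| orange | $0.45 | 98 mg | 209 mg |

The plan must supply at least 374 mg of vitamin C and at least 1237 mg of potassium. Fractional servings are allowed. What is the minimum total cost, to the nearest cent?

$2.14

The cheapest plan sits at a corner of the feasible region — with two constraints it uses at most two foods.
strawberries only: max(374/56, 1237/191) = 6.679 servings → $4.01.
spinach only: max(374/18, 1237/656) = 20.78 servings → $25.97.
banana only: max(374/9, 1237/388) = 41.56 servings → $16.62.
orange only: max(374/98, 1237/209) = 5.919 servings → $2.66.
strawberries + spinach: the both-tight solution has a negative serving — not a feasible corner.
strawberries + banana: intersection lies outside the first quadrant.
strawberries + orange with both tight: 6.139 servings and 0.3082 servings → $3.82.
spinach + banana: intersection lies outside the first quadrant.
spinach + orange with both tight: 0.7114 servings and 3.686 servings → $2.55.
banana + orange with both tight: 1.191 servings and 3.707 servings → $2.14.
So the least-cost plan costs $2.14.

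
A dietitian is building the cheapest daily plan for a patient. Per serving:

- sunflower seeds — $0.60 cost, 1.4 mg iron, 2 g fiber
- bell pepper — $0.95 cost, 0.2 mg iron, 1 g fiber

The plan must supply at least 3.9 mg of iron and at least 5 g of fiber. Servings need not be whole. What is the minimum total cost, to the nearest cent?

With two linear requirements the optimum uses one or two foods; enumerate the corners.
sunflower seeds only: max(3.9/1.4, 5/2) = 2.786 servings → $1.67.
bell pepper only: max(3.9/0.2, 5/1) = 19.5 servings → $18.52.
sunflower seeds + bell pepper with both targets exact would need a negative amount; discard.
The minimum over all feasible corners is $1.67.

$1.67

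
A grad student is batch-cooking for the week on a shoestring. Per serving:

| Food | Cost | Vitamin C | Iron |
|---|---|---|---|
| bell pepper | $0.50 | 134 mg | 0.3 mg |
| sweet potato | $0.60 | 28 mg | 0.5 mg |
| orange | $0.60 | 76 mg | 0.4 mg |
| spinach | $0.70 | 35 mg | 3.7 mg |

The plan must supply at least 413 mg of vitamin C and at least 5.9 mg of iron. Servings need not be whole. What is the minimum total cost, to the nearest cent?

$2.32

An LP optimum is at a vertex; with two nutrient constraints at most two foods are used. Check each candidate.
bell pepper only: max(413/134, 5.9/0.3) = 19.67 servings → $9.83.
sweet potato only: max(413/28, 5.9/0.5) = 14.75 servings → $8.85.
orange only: max(413/76, 5.9/0.4) = 14.75 servings → $8.85.
spinach only: max(413/35, 5.9/3.7) = 11.8 servings → $8.26.
bell pepper + sweet potato with both tight: 0.7048 servings and 11.38 servings → $7.18.
bell pepper + orange: the both-tight solution has a negative serving — not a feasible corner.
bell pepper + spinach with both tight: 2.723 servings and 1.374 servings → $2.32.
sweet potato + orange with both tight: 10.57 servings and 1.541 servings → $7.26.
sweet potato + spinach with both targets exact would need a negative amount; discard.
orange + spinach with both tight: 4.946 servings and 1.06 servings → $3.71.
The minimum over all feasible corners is $2.32.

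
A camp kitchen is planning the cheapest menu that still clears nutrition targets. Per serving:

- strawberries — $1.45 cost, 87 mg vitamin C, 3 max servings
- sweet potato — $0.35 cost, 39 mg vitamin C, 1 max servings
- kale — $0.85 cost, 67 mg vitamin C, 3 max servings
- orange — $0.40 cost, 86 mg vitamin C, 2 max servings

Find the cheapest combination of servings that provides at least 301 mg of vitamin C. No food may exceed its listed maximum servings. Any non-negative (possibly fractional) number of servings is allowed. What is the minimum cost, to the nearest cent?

Cost per mg of vitamin C: orange $0.0047, sweet potato $0.0090, kale $0.0127, strawberries $0.0167.
Take 2 servings of orange: +172.0 mg vitamin C for $0.80 (total $0.80, still need 129.0 mg).
Take 1 serving of sweet potato: +39.0 mg vitamin C for $0.35 (total $1.15, still need 90.0 mg).
Take 1.343 servings of kale: +90.0 mg vitamin C for $1.14 (total $2.29, still need 0.0 mg).
Filling from the cheapest source first is optimal under one linear minimum: $2.29.

$2.29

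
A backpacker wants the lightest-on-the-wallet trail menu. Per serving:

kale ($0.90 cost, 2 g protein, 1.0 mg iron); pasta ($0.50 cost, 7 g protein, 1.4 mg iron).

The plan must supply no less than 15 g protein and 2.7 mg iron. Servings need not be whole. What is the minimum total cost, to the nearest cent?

$1.07

Minimising a linear cost over {protein ≥ 15, iron ≥ 2.7, servings ≥ 0} — the optimum is at a vertex, using one or two foods.
kale only: max(15/2, 2.7/1.0) = 7.5 servings → $6.75.
pasta only: max(15/7, 2.7/1.4) = 2.143 servings → $1.07.
kale + pasta with both targets exact would need a negative amount; discard.
So the least-cost plan costs $1.07.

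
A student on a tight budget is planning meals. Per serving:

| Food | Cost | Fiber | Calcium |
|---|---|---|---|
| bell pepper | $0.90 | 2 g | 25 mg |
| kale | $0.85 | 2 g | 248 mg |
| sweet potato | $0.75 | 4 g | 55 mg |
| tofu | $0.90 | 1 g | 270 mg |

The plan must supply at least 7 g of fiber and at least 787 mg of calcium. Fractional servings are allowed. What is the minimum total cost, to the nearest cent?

$2.80

An LP optimum is at a vertex; with two nutrient constraints at most two foods are used. Check each candidate.
bell pepper only: max(7/2, 787/25) = 31.48 servings → $28.33.
kale only: max(7/2, 787/248) = 3.5 servings → $2.98.
sweet potato only: max(7/4, 787/55) = 14.31 servings → $10.73.
tofu only: max(7/1, 787/270) = 7 servings → $6.30.
bell pepper + kale with both tight: 0.3632 servings and 3.137 servings → $2.99.
bell pepper + sweet potato with both targets exact would need a negative amount; discard.
bell pepper + tofu with both tight: 2.142 servings and 2.717 servings → $4.37.
kale + sweet potato with both tight: 3.133 servings and 0.1837 servings → $2.80.
kale + tofu with both targets exact would need a negative amount; discard.
sweet potato + tofu with both tight: 1.076 servings and 2.696 servings → $3.23.
The minimum over all feasible corners is $2.80.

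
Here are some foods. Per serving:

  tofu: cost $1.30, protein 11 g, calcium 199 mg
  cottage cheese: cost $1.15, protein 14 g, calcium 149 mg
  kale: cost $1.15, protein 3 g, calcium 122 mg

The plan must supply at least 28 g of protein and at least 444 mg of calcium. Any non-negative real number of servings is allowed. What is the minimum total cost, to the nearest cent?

$3.01

An LP optimum is at a vertex; with two nutrient constraints at most two foods are used. Check each candidate.
tofu only: max(28/11, 444/199) = 2.545 servings → $3.31.
cottage cheese only: max(28/14, 444/149) = 2.98 servings → $3.43.
kale only: max(28/3, 444/122) = 9.333 servings → $10.73.
tofu + cottage cheese with both tight: 1.782 servings and 0.5998 servings → $3.01.
tofu + kale: intersection lies outside the first quadrant.
cottage cheese + kale with both tight: 1.653 servings and 1.621 servings → $3.76.
Cheapest feasible corner: $3.01.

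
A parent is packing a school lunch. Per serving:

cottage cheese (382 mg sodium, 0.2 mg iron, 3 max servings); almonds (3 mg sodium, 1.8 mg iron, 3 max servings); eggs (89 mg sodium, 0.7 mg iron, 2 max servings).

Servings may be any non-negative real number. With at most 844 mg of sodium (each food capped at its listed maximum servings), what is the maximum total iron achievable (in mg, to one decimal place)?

7.1 mg

Iron per mg sodium: almonds 0.6, eggs 0.007865, cottage cheese 0.0005236.
Take 3 servings of almonds: uses 9 mg sodium, +5.4 mg iron (running total 5.4 mg).
Take 2 servings of eggs: uses 178 mg sodium, +1.4 mg iron (running total 6.8 mg).
Take 1.72 servings of cottage cheese: uses 657 mg sodium, +0.3 mg iron (running total 7.1 mg).
Greedy by best ratio exhausts the sodium allowance optimally: 7.1 mg.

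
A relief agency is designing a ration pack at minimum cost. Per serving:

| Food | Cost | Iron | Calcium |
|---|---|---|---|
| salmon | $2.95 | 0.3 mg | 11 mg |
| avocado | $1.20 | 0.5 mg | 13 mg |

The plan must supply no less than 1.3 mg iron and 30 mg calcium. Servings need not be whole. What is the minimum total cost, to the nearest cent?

$3.12

A basic optimal solution has at most two foods positive. Try each food alone and each pair with both targets met exactly.
salmon only: max(1.3/0.3, 30/11) = 4.333 servings → $12.78.
avocado only: max(1.3/0.5, 30/13) = 2.6 servings → $3.12.
salmon + avocado with both targets exact would need a negative amount; discard.
So the least-cost plan costs $3.12.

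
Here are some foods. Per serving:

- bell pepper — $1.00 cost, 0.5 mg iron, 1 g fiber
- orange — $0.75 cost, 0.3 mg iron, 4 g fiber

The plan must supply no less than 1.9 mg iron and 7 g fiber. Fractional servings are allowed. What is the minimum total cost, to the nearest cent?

$3.94

With two linear requirements the optimum uses one or two foods; enumerate the corners.
bell pepper only: max(1.9/0.5, 7/1) = 7 servings → $7.00.
orange only: max(1.9/0.3, 7/4) = 6.333 servings → $4.75.
bell pepper + orange with both tight: 3.235 servings and 0.9412 servings → $3.94.
Cheapest feasible corner: $3.94.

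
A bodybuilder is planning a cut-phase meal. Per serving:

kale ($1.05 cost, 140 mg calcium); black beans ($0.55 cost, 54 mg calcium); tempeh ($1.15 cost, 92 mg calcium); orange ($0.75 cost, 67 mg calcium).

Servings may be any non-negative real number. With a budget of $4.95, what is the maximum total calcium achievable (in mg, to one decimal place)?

Calcium per dollar: kale 133.3, black beans 98.18, orange 89.33, tempeh 80.
With no serving limits, spend the whole cost allowance on kale: $4.95 / $1.05 × 140 mg = 660.0 mg.

660.0 mg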